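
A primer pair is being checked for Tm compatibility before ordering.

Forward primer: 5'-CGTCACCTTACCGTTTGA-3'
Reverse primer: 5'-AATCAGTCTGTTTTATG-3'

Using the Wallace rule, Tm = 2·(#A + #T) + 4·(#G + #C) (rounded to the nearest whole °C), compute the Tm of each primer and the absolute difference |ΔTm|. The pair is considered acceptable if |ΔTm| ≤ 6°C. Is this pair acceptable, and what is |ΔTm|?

|ΔTm| = 10°C; the pair is not acceptable.

Forward: A=3 T=6 G=3 C=6 → Tm = 2·9 + 4·9 = 54°C.
Reverse: A=4 T=8 G=3 C=2 → Tm = 2·12 + 4·5 = 44°C.
|ΔTm| = |54 − 44| = 10°C, > 6°C.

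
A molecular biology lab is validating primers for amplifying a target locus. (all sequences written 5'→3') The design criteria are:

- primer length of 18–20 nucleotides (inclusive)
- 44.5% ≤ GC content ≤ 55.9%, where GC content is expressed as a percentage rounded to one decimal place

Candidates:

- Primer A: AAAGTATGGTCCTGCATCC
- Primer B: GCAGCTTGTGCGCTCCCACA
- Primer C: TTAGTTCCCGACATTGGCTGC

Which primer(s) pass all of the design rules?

Primer A (19 nt, A=5 T=5 G=4 C=5): length 19 ✓; GC 9/19 = 47.4% ✓ — passes.
Primer B (20 nt, A=3 T=4 G=5 C=8): length 20 ✓; GC 13/20 = 65.0%, outside 44.5–55.9% ✗ — fails.
Primer C (21 nt, A=3 T=7 G=5 C=6): length 21, outside 18–20 ✗; GC 11/21 = 52.4% ✓ — fails.

Primer A only.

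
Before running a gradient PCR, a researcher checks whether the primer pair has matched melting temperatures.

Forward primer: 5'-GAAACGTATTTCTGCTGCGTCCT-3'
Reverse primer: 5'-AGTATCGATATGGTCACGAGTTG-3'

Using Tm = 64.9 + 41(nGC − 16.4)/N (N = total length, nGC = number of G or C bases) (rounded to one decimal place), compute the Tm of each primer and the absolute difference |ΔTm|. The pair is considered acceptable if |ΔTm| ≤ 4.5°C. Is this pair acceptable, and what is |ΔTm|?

|ΔTm| = 1.8°C; the pair is acceptable.

Forward: G+C = 11, N = 23 → Tm = 64.9 + 41·(11 − 16.4)/23 = 55.3°C.
Reverse: G+C = 10, N = 23 → Tm = 64.9 + 41·(10 − 16.4)/23 = 53.5°C.
|ΔTm| = |55.3 − 53.5| = 1.8°C, ≤ 4.5°C.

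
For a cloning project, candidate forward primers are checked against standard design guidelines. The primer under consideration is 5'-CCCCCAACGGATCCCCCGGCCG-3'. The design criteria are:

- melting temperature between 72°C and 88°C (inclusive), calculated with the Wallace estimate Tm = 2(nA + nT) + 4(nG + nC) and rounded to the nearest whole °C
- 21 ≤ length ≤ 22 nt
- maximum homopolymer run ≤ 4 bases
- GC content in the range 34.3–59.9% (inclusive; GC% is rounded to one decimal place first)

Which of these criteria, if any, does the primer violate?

Base counts: A=3, T=1, G=5, C=13 (length 22).
Tm: Tm = 2·4 + 4·18 = 80°C ✓
length: length 22 ✓
homopolymer run: longest run = 5, exceeds 4 ✗
GC content: GC 18/22 = 81.8%, outside 34.3–59.9% ✗

Fails: homopolymer run, GC content.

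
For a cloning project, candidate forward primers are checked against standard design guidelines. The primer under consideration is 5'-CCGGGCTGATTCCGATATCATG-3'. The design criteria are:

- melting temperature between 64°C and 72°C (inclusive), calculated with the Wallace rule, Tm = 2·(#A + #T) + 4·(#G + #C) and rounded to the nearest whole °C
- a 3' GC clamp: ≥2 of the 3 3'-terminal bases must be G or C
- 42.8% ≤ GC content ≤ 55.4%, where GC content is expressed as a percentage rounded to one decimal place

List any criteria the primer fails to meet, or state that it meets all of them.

Base counts: A=4, T=6, G=6, C=6 (length 22).
Tm: Tm = 2·10 + 4·12 = 68°C ✓
GC clamp: 3' end ATG has 1 G/C, need ≥2 ✗
GC content: GC 12/22 = 54.5% ✓

Fails: GC clamp.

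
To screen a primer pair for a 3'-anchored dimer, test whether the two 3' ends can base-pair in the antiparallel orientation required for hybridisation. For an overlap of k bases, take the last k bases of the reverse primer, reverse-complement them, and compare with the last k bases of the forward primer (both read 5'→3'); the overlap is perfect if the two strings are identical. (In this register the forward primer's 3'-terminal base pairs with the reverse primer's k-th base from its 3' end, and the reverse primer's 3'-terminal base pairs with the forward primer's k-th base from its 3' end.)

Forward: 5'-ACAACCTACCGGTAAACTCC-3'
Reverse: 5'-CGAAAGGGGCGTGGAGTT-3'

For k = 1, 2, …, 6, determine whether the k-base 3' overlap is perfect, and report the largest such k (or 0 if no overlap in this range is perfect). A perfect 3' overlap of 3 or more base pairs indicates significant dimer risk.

Longest perfect overlap: 6 complementary base pairs; significant dimer risk (threshold 3).

Last 6 bases (5'→3') — forward …AACTCC, reverse …GGAGTT.
Reverse complement of the reverse primer's last 6 bases: AACTCC; its first k bases are the reverse complement of the reverse primer's last k bases, so a perfect k-base overlap needs the forward primer's last k bases to equal them.
Comparing (forward last k vs required): k=1: C vs A ✗; k=2: CC vs AA ✗; k=3: TCC vs AAC ✗; k=4: CTCC vs AACT ✗; k=5: ACTCC vs AACTC ✗; k=6: AACTCC vs AACTCC ✓.
Only k = 6 is perfect, so the longest perfect 3' overlap is 6.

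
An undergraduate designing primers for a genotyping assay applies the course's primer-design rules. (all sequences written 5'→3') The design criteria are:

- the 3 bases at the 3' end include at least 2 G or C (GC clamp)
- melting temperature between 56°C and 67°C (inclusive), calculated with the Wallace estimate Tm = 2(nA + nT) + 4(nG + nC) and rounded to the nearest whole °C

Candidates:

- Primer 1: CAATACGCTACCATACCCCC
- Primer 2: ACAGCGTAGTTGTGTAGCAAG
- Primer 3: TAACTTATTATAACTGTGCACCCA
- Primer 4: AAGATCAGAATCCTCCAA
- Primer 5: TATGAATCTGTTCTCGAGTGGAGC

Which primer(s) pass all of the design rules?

Primer 1 and Primer 3.

Primer 1 (20 nt, A=6 T=3 G=1 C=10): 3' end CCC has 3 G/C ✓; Tm = 2·9 + 4·11 = 62°C ✓ — passes.
Primer 2 (21 nt, A=6 T=5 G=7 C=3): 3' end AAG has 1 G/C, need ≥2 ✗; Tm = 2·11 + 4·10 = 62°C ✓ — fails.
Primer 3 (24 nt, A=8 T=8 G=2 C=6): 3' end CCA has 2 G/C ✓; Tm = 2·16 + 4·8 = 64°C ✓ — passes.
Primer 4 (18 nt, A=8 T=3 G=2 C=5): 3' end CAA has 1 G/C, need ≥2 ✗; Tm = 2·11 + 4·7 = 50°C, outside 56–67°C ✗ — fails.
Primer 5 (24 nt, A=5 T=8 G=7 C=4): 3' end AGC has 2 G/C ✓; Tm = 2·13 + 4·11 = 70°C, outside 56–67°C ✗ — fails.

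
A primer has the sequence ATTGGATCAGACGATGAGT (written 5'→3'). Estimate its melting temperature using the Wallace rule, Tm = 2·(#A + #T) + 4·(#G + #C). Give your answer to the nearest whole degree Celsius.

Base counts: A=6, T=5, G=6, C=2 (length 19).
Tm = 2·(6+5) + 4·(6+2) = 2·11 + 4·8 = 22 + 32 = 54°C.

54°C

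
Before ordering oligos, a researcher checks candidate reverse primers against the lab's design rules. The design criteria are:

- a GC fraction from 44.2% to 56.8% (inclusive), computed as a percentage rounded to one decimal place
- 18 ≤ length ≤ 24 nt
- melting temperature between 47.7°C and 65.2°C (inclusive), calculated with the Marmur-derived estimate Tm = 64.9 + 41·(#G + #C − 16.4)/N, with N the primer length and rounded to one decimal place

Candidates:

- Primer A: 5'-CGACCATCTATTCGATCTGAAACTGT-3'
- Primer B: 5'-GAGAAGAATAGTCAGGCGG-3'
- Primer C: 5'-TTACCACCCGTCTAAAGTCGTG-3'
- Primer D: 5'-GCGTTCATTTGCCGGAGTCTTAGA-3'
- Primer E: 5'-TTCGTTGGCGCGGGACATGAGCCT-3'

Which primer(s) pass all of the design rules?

Primer A (26 nt, A=7 T=8 G=4 C=7): GC 11/26 = 42.3%, outside 44.2–56.8% ✗; length 26, outside 18–24 ✗; Tm = 64.9 + 41·(11 − 16.4)/26 = 56.4°C ✓ — fails.
Primer B (19 nt, A=7 T=2 G=8 C=2): GC 10/19 = 52.6% ✓; length 19 ✓; Tm = 64.9 + 41·(10 − 16.4)/19 = 51.1°C ✓ — passes.
Primer C (22 nt, A=5 T=6 G=4 C=7): GC 11/22 = 50.0% ✓; length 22 ✓; Tm = 64.9 + 41·(11 − 16.4)/22 = 54.8°C ✓ — passes.
Primer D (24 nt, A=4 T=8 G=7 C=5): GC 12/24 = 50.0% ✓; length 24 ✓; Tm = 64.9 + 41·(12 − 16.4)/24 = 57.4°C ✓ — passes.
Primer E (24 nt, A=3 T=6 G=9 C=6): GC 15/24 = 62.5%, outside 44.2–56.8% ✗; length 24 ✓; Tm = 64.9 + 41·(15 − 16.4)/24 = 62.5°C ✓ — fails.

Primer B, Primer C and Primer D.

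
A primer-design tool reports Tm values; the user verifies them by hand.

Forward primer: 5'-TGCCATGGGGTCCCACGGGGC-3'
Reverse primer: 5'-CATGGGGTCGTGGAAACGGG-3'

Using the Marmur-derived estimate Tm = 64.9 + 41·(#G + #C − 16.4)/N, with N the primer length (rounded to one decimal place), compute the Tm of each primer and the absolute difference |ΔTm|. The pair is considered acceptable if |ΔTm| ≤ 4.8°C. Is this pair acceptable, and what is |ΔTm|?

Forward: G+C = 16, N = 21 → Tm = 64.9 + 41·(16 − 16.4)/21 = 64.1°C.
Reverse: G+C = 13, N = 20 → Tm = 64.9 + 41·(13 − 16.4)/20 = 57.9°C.
|ΔTm| = |64.1 − 57.9| = 6.2°C, > 4.8°C.

|ΔTm| = 6.2°C; the pair is not acceptable.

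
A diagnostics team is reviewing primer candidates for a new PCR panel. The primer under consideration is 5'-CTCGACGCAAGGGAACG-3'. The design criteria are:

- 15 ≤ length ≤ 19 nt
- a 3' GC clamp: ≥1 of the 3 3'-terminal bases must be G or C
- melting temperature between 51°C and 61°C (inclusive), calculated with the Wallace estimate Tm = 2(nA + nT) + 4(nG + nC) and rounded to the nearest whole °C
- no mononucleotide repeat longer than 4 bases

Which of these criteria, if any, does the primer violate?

Base counts: A=5, T=1, G=6, C=5 (length 17).
length: length 17 ✓
GC clamp: 3' end ACG has 2 G/C ✓
Tm: Tm = 2·6 + 4·11 = 56°C ✓
homopolymer run: longest run = 3 ✓

Meets all criteria.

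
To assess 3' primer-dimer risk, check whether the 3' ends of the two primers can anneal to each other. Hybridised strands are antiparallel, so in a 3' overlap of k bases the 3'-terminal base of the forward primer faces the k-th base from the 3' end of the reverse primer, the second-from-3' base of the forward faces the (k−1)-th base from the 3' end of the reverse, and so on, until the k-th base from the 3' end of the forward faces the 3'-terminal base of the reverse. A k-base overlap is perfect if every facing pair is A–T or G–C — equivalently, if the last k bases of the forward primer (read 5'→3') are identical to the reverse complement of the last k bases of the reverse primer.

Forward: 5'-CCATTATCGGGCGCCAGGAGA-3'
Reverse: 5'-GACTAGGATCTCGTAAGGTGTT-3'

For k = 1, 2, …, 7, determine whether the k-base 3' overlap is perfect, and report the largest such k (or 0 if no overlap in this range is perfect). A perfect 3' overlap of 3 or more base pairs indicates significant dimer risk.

Last 7 bases (5'→3') — forward …CAGGAGA, reverse …AGGTGTT.
Reverse complement of the reverse primer's last 7 bases: AACACCT; its first k bases are the reverse complement of the reverse primer's last k bases, so a perfect k-base overlap needs the forward primer's last k bases to equal them.
Comparing (forward last k vs required): k=1: A vs A ✓; k=2: GA vs AA ✗; k=3: AGA vs AAC ✗; k=4: GAGA vs AACA ✗; k=5: GGAGA vs AACAC ✗; k=6: AGGAGA vs AACACC ✗; k=7: CAGGAGA vs AACACCT ✗.
Only k = 1 is perfect, so the longest perfect 3' overlap is 1.

Longest perfect overlap: 1 complementary base pair; below the dimer-risk threshold (threshold 3).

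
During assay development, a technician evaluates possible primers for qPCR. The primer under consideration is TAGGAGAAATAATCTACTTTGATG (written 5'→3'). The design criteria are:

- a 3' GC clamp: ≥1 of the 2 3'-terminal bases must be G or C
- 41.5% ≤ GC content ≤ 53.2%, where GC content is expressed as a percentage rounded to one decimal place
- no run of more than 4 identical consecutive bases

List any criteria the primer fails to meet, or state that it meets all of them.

Fails: GC content.

Base counts: A=9, T=8, G=5, C=2 (length 24).
GC clamp: 3' end TG has 1 G/C ✓
GC content: GC 7/24 = 29.2%, outside 41.5–53.2% ✗
homopolymer run: longest run = 3 ✓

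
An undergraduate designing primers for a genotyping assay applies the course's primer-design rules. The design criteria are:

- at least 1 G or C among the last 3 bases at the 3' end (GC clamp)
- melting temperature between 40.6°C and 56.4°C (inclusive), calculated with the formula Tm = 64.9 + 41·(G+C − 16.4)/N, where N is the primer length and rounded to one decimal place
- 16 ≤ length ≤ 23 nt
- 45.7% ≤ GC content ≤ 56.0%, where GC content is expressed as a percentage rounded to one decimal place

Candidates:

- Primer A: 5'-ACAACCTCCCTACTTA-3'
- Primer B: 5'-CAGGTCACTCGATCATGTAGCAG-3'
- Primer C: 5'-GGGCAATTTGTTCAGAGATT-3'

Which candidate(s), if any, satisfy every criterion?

None of the candidates satisfy all criteria.

Primer A (16 nt, A=5 T=4 G=0 C=7): 3' end TTA has 0 G/C, need ≥1 ✗; Tm = 64.9 + 41·(7 − 16.4)/16 = 40.8°C ✓; length 16 ✓; GC 7/16 = 43.8%, outside 45.7–56.0% ✗ — fails.
Primer B (23 nt, A=6 T=5 G=6 C=6): 3' end CAG has 2 G/C ✓; Tm = 64.9 + 41·(12 − 16.4)/23 = 57.1°C, outside 40.6–56.4°C ✗; length 23 ✓; GC 12/23 = 52.2% ✓ — fails.
Primer C (20 nt, A=5 T=7 G=6 C=2): 3' end ATT has 0 G/C, need ≥1 ✗; Tm = 64.9 + 41·(8 − 16.4)/20 = 47.7°C ✓; length 20 ✓; GC 8/20 = 40.0%, outside 45.7–56.0% ✗ — fails.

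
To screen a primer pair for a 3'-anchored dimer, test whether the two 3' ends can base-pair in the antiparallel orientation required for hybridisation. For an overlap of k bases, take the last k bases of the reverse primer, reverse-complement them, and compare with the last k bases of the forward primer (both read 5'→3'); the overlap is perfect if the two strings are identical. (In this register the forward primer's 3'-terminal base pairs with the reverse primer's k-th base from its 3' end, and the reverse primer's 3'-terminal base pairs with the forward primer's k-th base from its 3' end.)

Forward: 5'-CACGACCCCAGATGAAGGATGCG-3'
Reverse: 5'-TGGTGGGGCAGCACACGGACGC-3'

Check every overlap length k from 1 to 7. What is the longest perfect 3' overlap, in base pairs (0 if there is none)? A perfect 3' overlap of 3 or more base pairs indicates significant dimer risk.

Longest perfect overlap: 3 complementary base pairs; significant dimer risk (threshold 3).

Last 7 bases (5'→3') — forward …GGATGCG, reverse …CGGACGC.
Reverse complement of the reverse primer's last 7 bases: GCGTCCG; its first k bases are the reverse complement of the reverse primer's last k bases, so a perfect k-base overlap needs the forward primer's last k bases to equal them.
Comparing (forward last k vs required): k=1: G vs G ✓; k=2: CG vs GC ✗; k=3: GCG vs GCG ✓; k=4: TGCG vs GCGT ✗; k=5: ATGCG vs GCGTC ✗; k=6: GATGCG vs GCGTCC ✗; k=7: GGATGCG vs GCGTCCG ✗.
Perfect overlaps at k = 1, 3; the largest is 3.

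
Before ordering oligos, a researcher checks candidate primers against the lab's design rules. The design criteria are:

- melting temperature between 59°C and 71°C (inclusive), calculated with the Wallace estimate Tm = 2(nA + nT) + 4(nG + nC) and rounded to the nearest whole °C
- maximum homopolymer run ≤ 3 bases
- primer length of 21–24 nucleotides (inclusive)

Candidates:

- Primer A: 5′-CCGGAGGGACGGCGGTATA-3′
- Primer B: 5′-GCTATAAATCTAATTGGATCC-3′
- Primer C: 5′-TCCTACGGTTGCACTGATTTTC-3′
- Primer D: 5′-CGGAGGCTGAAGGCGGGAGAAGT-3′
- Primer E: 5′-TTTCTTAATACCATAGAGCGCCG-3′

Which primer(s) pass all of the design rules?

Primer E only.

Primer A (19 nt, A=4 T=2 G=9 C=4): Tm = 2·6 + 4·13 = 64°C ✓; longest run = 3 ✓; length 19, outside 21–24 ✗ — fails.
Primer B (21 nt, A=7 T=7 G=3 C=4): Tm = 2·14 + 4·7 = 56°C, outside 59–71°C ✗; longest run = 3 ✓; length 21 ✓ — fails.
Primer C (22 nt, A=3 T=9 G=4 C=6): Tm = 2·12 + 4·10 = 64°C ✓; longest run = 4, exceeds 3 ✗; length 22 ✓ — fails.
Primer D (23 nt, A=6 T=2 G=12 C=3): Tm = 2·8 + 4·15 = 76°C, outside 59–71°C ✗; longest run = 3 ✓; length 23 ✓ — fails.
Primer E (23 nt, A=6 T=7 G=4 C=6): Tm = 2·13 + 4·10 = 66°C ✓; longest run = 3 ✓; length 23 ✓ — passes.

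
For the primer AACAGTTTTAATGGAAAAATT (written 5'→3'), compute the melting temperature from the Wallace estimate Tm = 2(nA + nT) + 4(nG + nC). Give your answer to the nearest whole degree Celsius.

Base counts: A=10, T=7, G=3, C=1 (length 21).
Tm = 2·(10+7) + 4·(3+1) = 2·17 + 4·4 = 34 + 16 = 50°C.

50°C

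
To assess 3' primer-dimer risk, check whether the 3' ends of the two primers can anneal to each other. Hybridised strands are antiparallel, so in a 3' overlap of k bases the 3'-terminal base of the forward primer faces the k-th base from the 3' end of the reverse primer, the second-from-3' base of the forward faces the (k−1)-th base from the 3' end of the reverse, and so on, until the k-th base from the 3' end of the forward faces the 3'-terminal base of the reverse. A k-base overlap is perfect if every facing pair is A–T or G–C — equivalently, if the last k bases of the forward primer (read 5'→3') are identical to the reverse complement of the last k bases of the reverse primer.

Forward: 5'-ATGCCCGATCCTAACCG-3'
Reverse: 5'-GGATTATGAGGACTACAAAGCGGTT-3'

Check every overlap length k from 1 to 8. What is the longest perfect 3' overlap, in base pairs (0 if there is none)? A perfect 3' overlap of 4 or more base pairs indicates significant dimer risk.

Longest perfect overlap: 5 complementary base pairs; significant dimer risk (threshold 4).

Last 8 bases (5'→3') — forward …CCTAACCG, reverse …AAGCGGTT.
Reverse complement of the reverse primer's last 8 bases: AACCGCTT; its first k bases are the reverse complement of the reverse primer's last k bases, so a perfect k-base overlap needs the forward primer's last k bases to equal them.
Comparing (forward last k vs required): k=1: G vs A ✗; k=2: CG vs AA ✗; k=3: CCG vs AAC ✗; k=4: ACCG vs AACC ✗; k=5: AACCG vs AACCG ✓; k=6: TAACCG vs AACCGC ✗; k=7: CTAACCG vs AACCGCT ✗; k=8: CCTAACCG vs AACCGCTT ✗.
Only k = 5 is perfect, so the longest perfect 3' overlap is 5.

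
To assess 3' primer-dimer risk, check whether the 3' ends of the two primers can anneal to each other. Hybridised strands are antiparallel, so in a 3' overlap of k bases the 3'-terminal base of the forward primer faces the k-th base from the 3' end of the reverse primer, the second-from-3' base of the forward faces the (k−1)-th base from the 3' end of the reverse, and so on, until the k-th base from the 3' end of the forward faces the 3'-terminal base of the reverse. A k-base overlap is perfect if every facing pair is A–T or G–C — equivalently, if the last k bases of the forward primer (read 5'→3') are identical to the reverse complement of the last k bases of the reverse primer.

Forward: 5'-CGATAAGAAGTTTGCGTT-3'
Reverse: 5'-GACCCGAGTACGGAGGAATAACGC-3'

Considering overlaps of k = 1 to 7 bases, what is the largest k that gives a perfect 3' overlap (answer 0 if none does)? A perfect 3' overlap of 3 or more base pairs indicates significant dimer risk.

Last 7 bases (5'→3') — forward …TTGCGTT, reverse …ATAACGC.
Reverse complement of the reverse primer's last 7 bases: GCGTTAT; its first k bases are the reverse complement of the reverse primer's last k bases, so a perfect k-base overlap needs the forward primer's last k bases to equal them.
Comparing (forward last k vs required): k=1: T vs G ✗; k=2: TT vs GC ✗; k=3: GTT vs GCG ✗; k=4: CGTT vs GCGT ✗; k=5: GCGTT vs GCGTT ✓; k=6: TGCGTT vs GCGTTA ✗; k=7: TTGCGTT vs GCGTTAT ✗.
Only k = 5 is perfect, so the longest perfect 3' overlap is 5.

Longest perfect overlap: 5 complementary base pairs; significant dimer risk (threshold 3).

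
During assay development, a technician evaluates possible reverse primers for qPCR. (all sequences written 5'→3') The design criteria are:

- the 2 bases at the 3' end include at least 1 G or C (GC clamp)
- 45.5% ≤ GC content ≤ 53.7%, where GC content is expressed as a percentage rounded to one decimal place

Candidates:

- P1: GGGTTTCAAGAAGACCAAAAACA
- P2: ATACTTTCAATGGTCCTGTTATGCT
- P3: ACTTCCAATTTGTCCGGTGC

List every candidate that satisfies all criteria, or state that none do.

P3 only.

P1 (23 nt, A=11 T=3 G=5 C=4): 3' end CA has 1 G/C ✓; GC 9/23 = 39.1%, outside 45.5–53.7% ✗ — fails.
P2 (25 nt, A=5 T=11 G=4 C=5): 3' end CT has 1 G/C ✓; GC 9/25 = 36.0%, outside 45.5–53.7% ✗ — fails.
P3 (20 nt, A=3 T=7 G=4 C=6): 3' end GC has 2 G/C ✓; GC 10/20 = 50.0% ✓ — passes.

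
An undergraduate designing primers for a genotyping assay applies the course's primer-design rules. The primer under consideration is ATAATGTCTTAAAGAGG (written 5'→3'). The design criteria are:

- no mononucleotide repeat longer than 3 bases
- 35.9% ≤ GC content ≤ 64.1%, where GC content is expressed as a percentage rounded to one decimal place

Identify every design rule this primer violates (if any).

Base counts: A=7, T=5, G=4, C=1 (length 17).
homopolymer run: longest run = 3 ✓
GC content: GC 5/17 = 29.4%, outside 35.9–64.1% ✗

Fails: GC content.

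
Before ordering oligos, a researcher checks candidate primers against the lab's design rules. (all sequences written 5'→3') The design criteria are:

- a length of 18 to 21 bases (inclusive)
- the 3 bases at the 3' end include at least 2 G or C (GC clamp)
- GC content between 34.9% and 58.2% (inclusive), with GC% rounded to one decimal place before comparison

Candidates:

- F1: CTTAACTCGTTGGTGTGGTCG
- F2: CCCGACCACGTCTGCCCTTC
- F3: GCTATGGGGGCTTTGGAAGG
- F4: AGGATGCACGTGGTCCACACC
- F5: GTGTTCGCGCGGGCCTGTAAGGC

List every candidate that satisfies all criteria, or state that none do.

F1 only.

F1 (21 nt, A=2 T=8 G=7 C=4): length 21 ✓; 3' end TCG has 2 G/C ✓; GC 11/21 = 52.4% ✓ — passes.
F2 (20 nt, A=2 T=4 G=3 C=11): length 20 ✓; 3' end TTC has 1 G/C, need ≥2 ✗; GC 14/20 = 70.0%, outside 34.9–58.2% ✗ — fails.
F3 (20 nt, A=3 T=5 G=10 C=2): length 20 ✓; 3' end AGG has 2 G/C ✓; GC 12/20 = 60.0%, outside 34.9–58.2% ✗ — fails.
F4 (21 nt, A=5 T=3 G=6 C=7): length 21 ✓; 3' end ACC has 2 G/C ✓; GC 13/21 = 61.9%, outside 34.9–58.2% ✗ — fails.
F5 (23 nt, A=2 T=5 G=10 C=6): length 23, outside 18–21 ✗; 3' end GGC has 3 G/C ✓; GC 16/23 = 69.6%, outside 34.9–58.2% ✗ — fails.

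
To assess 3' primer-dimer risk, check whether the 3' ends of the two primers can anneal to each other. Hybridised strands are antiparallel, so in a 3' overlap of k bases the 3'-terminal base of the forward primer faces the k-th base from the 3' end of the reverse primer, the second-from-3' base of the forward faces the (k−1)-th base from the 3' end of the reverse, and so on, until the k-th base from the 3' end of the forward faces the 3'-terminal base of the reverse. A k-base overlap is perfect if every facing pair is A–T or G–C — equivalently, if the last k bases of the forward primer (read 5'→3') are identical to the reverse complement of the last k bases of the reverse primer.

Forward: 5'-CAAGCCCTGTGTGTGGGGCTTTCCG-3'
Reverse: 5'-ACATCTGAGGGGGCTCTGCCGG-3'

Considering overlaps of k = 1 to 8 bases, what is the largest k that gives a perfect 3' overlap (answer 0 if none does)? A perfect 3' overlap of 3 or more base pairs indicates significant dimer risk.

Longest perfect overlap: 3 complementary base pairs; significant dimer risk (threshold 3).

Last 8 bases (5'→3') — forward …GCTTTCCG, reverse …TCTGCCGG.
Reverse complement of the reverse primer's last 8 bases: CCGGCAGA; its first k bases are the reverse complement of the reverse primer's last k bases, so a perfect k-base overlap needs the forward primer's last k bases to equal them.
Comparing (forward last k vs required): k=1: G vs C ✗; k=2: CG vs CC ✗; k=3: CCG vs CCG ✓; k=4: TCCG vs CCGG ✗; k=5: TTCCG vs CCGGC ✗; k=6: TTTCCG vs CCGGCA ✗; k=7: CTTTCCG vs CCGGCAG ✗; k=8: GCTTTCCG vs CCGGCAGA ✗.
Only k = 3 is perfect, so the longest perfect 3' overlap is 3.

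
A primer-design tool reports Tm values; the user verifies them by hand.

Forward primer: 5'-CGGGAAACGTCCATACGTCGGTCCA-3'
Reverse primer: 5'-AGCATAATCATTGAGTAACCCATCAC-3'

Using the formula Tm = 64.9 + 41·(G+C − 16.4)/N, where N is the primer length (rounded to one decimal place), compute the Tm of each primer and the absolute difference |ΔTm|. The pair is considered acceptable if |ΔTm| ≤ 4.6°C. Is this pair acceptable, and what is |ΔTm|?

Forward: G+C = 15, N = 25 → Tm = 64.9 + 41·(15 − 16.4)/25 = 62.6°C.
Reverse: G+C = 10, N = 26 → Tm = 64.9 + 41·(10 − 16.4)/26 = 54.8°C.
|ΔTm| = |62.6 − 54.8| = 7.8°C, > 4.6°C.

|ΔTm| = 7.8°C; the pair is not acceptable.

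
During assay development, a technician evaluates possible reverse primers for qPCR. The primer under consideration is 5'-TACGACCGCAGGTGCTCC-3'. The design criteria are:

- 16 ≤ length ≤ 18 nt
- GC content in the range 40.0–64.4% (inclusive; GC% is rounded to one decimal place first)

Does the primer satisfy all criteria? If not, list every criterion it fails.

Fails: GC content.

Base counts: A=3, T=3, G=5, C=7 (length 18).
length: length 18 ✓
GC content: GC 12/18 = 66.7%, outside 40.0–64.4% ✗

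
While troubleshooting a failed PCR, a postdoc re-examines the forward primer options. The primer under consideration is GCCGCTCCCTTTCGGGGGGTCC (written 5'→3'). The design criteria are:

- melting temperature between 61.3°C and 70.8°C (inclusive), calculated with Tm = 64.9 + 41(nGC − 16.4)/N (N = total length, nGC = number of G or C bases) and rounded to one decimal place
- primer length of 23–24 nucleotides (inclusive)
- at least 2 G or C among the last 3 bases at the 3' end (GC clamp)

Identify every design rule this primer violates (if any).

Base counts: A=0, T=5, G=8, C=9 (length 22).
Tm: Tm = 64.9 + 41·(17 − 16.4)/22 = 66.0°C ✓
length: length 22, outside 23–24 ✗
GC clamp: 3' end TCC has 2 G/C ✓

Fails: length.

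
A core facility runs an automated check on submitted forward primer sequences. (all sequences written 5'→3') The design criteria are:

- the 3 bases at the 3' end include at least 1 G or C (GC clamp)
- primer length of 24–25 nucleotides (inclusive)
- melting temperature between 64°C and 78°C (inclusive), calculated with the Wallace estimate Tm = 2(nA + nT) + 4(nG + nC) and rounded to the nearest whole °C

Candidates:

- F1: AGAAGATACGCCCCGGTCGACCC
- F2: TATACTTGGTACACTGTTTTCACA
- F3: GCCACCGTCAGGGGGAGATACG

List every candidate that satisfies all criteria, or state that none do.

F2 only.

F1 (23 nt, A=6 T=2 G=6 C=9): 3' end CCC has 3 G/C ✓; length 23, outside 24–25 ✗; Tm = 2·8 + 4·15 = 76°C ✓ — fails.
F2 (24 nt, A=6 T=10 G=3 C=5): 3' end ACA has 1 G/C ✓; length 24 ✓; Tm = 2·16 + 4·8 = 64°C ✓ — passes.
F3 (22 nt, A=5 T=2 G=9 C=6): 3' end ACG has 2 G/C ✓; length 22, outside 24–25 ✗; Tm = 2·7 + 4·15 = 74°C ✓ — fails.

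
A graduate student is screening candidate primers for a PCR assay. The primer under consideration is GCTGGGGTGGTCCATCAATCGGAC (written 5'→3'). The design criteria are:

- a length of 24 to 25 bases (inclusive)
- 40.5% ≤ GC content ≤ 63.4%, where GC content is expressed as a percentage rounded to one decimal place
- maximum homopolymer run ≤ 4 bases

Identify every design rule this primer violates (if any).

Base counts: A=4, T=5, G=9, C=6 (length 24).
length: length 24 ✓
GC content: GC 15/24 = 62.5% ✓
homopolymer run: longest run = 4 ✓

Meets all criteria.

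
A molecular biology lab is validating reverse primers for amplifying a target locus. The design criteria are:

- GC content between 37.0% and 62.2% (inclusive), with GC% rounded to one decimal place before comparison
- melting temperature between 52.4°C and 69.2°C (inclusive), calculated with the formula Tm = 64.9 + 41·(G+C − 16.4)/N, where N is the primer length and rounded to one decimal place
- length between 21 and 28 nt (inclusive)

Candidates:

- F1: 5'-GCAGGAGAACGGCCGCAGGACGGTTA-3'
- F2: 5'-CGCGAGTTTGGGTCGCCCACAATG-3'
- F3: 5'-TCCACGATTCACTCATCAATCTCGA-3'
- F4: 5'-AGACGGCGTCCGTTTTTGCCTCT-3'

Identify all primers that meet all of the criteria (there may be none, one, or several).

F3 and F4.

F1 (26 nt, A=7 T=2 G=11 C=6): GC 17/26 = 65.4%, outside 37.0–62.2% ✗; Tm = 64.9 + 41·(17 − 16.4)/26 = 65.8°C ✓; length 26 ✓ — fails.
F2 (24 nt, A=4 T=5 G=8 C=7): GC 15/24 = 62.5%, outside 37.0–62.2% ✗; Tm = 64.9 + 41·(15 − 16.4)/24 = 62.5°C ✓; length 24 ✓ — fails.
F3 (25 nt, A=7 T=7 G=2 C=9): GC 11/25 = 44.0% ✓; Tm = 64.9 + 41·(11 − 16.4)/25 = 56.0°C ✓; length 25 ✓ — passes.
F4 (23 nt, A=2 T=8 G=6 C=7): GC 13/23 = 56.5% ✓; Tm = 64.9 + 41·(13 − 16.4)/23 = 58.8°C ✓; length 23 ✓ — passes.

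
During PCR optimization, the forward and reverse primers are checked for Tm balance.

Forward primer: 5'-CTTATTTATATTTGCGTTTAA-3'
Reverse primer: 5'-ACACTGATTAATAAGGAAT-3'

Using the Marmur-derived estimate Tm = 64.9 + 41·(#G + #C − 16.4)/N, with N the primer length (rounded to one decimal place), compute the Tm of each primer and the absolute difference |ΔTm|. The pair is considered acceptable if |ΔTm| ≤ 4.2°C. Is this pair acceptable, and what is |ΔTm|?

|ΔTm| = 0.4°C; the pair is acceptable.

Forward: G+C = 4, N = 21 → Tm = 64.9 + 41·(4 − 16.4)/21 = 40.7°C.
Reverse: G+C = 5, N = 19 → Tm = 64.9 + 41·(5 − 16.4)/19 = 40.3°C.
|ΔTm| = |40.7 − 40.3| = 0.4°C, ≤ 4.2°C.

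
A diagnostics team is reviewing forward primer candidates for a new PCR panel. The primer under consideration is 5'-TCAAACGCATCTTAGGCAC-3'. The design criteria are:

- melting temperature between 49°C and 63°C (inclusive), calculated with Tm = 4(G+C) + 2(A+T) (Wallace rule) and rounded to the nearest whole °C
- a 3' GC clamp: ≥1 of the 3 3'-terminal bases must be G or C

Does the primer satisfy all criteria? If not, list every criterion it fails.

Meets all criteria.

Base counts: A=6, T=4, G=3, C=6 (length 19).
Tm: Tm = 2·10 + 4·9 = 56°C ✓
GC clamp: 3' end CAC has 2 G/C ✓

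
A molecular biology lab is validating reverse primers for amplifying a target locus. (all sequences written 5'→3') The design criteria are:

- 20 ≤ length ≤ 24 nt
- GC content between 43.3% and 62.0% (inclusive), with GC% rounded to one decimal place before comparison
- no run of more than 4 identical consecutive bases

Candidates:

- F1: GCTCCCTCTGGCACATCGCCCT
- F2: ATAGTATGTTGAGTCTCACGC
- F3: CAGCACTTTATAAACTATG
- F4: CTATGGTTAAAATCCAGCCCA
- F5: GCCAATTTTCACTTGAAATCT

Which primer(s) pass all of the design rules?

F1 (22 nt, A=2 T=5 G=4 C=11): length 22 ✓; GC 15/22 = 68.2%, outside 43.3–62.0% ✗; longest run = 3 ✓ — fails.
F2 (21 nt, A=5 T=7 G=5 C=4): length 21 ✓; GC 9/21 = 42.9%, outside 43.3–62.0% ✗; longest run = 2 ✓ — fails.
F3 (19 nt, A=7 T=6 G=2 C=4): length 19, outside 20–24 ✗; GC 6/19 = 31.6%, outside 43.3–62.0% ✗; longest run = 3 ✓ — fails.
F4 (21 nt, A=7 T=5 G=3 C=6): length 21 ✓; GC 9/21 = 42.9%, outside 43.3–62.0% ✗; longest run = 4 ✓ — fails.
F5 (21 nt, A=6 T=8 G=2 C=5): length 21 ✓; GC 7/21 = 33.3%, outside 43.3–62.0% ✗; longest run = 4 ✓ — fails.

None of the candidates satisfy all criteria.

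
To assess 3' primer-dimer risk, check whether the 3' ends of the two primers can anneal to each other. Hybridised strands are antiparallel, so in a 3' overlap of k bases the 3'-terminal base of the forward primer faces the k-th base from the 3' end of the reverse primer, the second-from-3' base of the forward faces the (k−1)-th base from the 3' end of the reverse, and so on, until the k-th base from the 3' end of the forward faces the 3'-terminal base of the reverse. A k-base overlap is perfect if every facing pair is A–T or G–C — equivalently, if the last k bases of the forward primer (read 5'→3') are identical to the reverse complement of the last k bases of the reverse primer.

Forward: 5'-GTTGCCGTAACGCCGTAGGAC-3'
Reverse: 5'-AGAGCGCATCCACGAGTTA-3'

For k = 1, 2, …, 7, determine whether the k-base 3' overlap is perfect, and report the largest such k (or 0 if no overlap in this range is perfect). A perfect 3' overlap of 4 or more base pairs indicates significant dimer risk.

Longest perfect overlap: 0 complementary base pairs; below the dimer-risk threshold (threshold 4).

Last 7 bases (5'→3') — forward …GTAGGAC, reverse …CGAGTTA.
Reverse complement of the reverse primer's last 7 bases: TAACTCG; its first k bases are the reverse complement of the reverse primer's last k bases, so a perfect k-base overlap needs the forward primer's last k bases to equal them.
Comparing (forward last k vs required): k=1: C vs T ✗; k=2: AC vs TA ✗; k=3: GAC vs TAA ✗; k=4: GGAC vs TAAC ✗; k=5: AGGAC vs TAACT ✗; k=6: TAGGAC vs TAACTC ✗; k=7: GTAGGAC vs TAACTCG ✗.
No overlap length from 1 to 7 is perfect, so the longest perfect 3' overlap is 0.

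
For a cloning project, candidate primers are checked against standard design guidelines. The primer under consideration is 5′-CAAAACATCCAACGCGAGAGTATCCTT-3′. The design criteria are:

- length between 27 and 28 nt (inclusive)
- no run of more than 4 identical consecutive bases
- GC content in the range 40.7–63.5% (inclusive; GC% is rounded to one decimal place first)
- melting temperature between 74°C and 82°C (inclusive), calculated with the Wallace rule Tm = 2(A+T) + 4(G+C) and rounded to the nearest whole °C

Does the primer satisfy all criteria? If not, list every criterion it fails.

Base counts: A=10, T=5, G=4, C=8 (length 27).
length: length 27 ✓
homopolymer run: longest run = 4 ✓
GC content: GC 12/27 = 44.4% ✓
Tm: Tm = 2·15 + 4·12 = 78°C ✓

Meets all criteria.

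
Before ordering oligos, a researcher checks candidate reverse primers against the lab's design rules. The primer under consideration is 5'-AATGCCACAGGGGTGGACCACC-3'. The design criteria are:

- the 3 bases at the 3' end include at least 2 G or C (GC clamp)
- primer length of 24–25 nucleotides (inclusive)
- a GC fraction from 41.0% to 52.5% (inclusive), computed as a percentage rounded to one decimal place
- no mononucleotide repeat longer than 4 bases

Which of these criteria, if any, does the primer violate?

Fails: length, GC content.

Base counts: A=6, T=2, G=7, C=7 (length 22).
GC clamp: 3' end ACC has 2 G/C ✓
length: length 22, outside 24–25 ✗
GC content: GC 14/22 = 63.6%, outside 41.0–52.5% ✗
homopolymer run: longest run = 4 ✓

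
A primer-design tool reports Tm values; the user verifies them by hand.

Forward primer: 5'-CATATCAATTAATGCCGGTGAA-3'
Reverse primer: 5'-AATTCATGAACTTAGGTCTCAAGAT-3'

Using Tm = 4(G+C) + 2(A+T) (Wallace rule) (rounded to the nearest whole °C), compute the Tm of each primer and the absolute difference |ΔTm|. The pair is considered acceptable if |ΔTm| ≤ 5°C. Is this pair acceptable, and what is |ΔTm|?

|ΔTm| = 6°C; the pair is not acceptable.

Forward: A=8 T=6 G=4 C=4 → Tm = 2·14 + 4·8 = 60°C.
Reverse: A=9 T=8 G=4 C=4 → Tm = 2·17 + 4·8 = 66°C.
|ΔTm| = |60 − 66| = 6°C, > 5°C.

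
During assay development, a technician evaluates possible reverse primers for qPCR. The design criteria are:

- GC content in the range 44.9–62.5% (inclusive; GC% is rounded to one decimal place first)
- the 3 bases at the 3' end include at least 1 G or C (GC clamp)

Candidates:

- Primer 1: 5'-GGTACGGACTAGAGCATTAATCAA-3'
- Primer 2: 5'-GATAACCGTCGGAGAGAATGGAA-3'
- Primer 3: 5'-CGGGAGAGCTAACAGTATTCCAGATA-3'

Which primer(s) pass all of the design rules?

Primer 1 (24 nt, A=9 T=5 G=6 C=4): GC 10/24 = 41.7%, outside 44.9–62.5% ✗; 3' end CAA has 1 G/C ✓ — fails.
Primer 2 (23 nt, A=9 T=3 G=8 C=3): GC 11/23 = 47.8% ✓; 3' end GAA has 1 G/C ✓ — passes.
Primer 3 (26 nt, A=9 T=5 G=7 C=5): GC 12/26 = 46.2% ✓; 3' end ATA has 0 G/C, need ≥1 ✗ — fails.

Primer 2 only.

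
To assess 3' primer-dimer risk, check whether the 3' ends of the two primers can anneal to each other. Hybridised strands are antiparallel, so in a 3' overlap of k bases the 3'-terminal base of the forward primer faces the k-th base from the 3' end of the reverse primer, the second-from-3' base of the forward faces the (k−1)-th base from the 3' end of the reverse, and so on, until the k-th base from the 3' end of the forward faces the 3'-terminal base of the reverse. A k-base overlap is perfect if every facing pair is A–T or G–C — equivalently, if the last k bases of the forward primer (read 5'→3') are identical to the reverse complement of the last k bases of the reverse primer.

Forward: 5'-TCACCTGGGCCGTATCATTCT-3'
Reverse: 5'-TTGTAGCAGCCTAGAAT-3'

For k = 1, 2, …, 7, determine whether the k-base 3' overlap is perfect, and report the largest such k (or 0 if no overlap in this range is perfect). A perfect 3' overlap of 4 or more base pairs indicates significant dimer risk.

Last 7 bases (5'→3') — forward …TCATTCT, reverse …CTAGAAT.
Reverse complement of the reverse primer's last 7 bases: ATTCTAG; its first k bases are the reverse complement of the reverse primer's last k bases, so a perfect k-base overlap needs the forward primer's last k bases to equal them.
Comparing (forward last k vs required): k=1: T vs A ✗; k=2: CT vs AT ✗; k=3: TCT vs ATT ✗; k=4: TTCT vs ATTC ✗; k=5: ATTCT vs ATTCT ✓; k=6: CATTCT vs ATTCTA ✗; k=7: TCATTCT vs ATTCTAG ✗.
Only k = 5 is perfect, so the longest perfect 3' overlap is 5.

Longest perfect overlap: 5 complementary base pairs; significant dimer risk (threshold 4).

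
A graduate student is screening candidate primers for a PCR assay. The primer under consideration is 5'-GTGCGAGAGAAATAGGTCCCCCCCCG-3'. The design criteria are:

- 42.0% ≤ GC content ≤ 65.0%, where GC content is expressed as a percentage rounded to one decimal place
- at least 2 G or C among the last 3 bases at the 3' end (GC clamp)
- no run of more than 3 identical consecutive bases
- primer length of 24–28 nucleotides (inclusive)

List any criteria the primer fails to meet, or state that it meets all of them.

Fails: GC content, homopolymer run.

Base counts: A=6, T=3, G=8, C=9 (length 26).
GC content: GC 17/26 = 65.4%, outside 42.0–65.0% ✗
GC clamp: 3' end CCG has 3 G/C ✓
homopolymer run: longest run = 8, exceeds 3 ✗
length: length 26 ✓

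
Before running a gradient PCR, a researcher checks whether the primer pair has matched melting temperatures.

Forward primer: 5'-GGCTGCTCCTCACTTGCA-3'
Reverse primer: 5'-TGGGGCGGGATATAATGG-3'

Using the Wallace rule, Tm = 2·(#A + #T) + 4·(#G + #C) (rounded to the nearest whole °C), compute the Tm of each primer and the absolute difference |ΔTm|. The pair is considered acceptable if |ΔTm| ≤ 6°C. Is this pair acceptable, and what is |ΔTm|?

|ΔTm| = 2°C; the pair is acceptable.

Forward: A=2 T=5 G=4 C=7 → Tm = 2·7 + 4·11 = 58°C.
Reverse: A=4 T=4 G=9 C=1 → Tm = 2·8 + 4·10 = 56°C.
|ΔTm| = |58 − 56| = 2°C, ≤ 6°C.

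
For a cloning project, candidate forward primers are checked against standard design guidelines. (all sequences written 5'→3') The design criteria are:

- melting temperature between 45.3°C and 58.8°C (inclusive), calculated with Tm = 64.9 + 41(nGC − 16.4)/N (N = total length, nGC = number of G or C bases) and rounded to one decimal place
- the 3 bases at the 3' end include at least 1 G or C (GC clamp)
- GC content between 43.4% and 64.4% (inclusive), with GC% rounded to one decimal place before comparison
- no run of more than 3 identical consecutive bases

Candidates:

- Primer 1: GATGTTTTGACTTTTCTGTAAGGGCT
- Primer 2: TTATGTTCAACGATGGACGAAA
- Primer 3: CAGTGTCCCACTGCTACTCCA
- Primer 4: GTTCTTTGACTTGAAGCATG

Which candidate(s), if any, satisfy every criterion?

Primer 1 (26 nt, A=4 T=12 G=7 C=3): Tm = 64.9 + 41·(10 − 16.4)/26 = 54.8°C ✓; 3' end GCT has 2 G/C ✓; GC 10/26 = 38.5%, outside 43.4–64.4% ✗; longest run = 4, exceeds 3 ✗ — fails.
Primer 2 (22 nt, A=8 T=6 G=5 C=3): Tm = 64.9 + 41·(8 − 16.4)/22 = 49.2°C ✓; 3' end AAA has 0 G/C, need ≥1 ✗; GC 8/22 = 36.4%, outside 43.4–64.4% ✗; longest run = 3 ✓ — fails.
Primer 3 (21 nt, A=4 T=5 G=3 C=9): Tm = 64.9 + 41·(12 − 16.4)/21 = 56.3°C ✓; 3' end CCA has 2 G/C ✓; GC 12/21 = 57.1% ✓; longest run = 3 ✓ — passes.
Primer 4 (20 nt, A=4 T=8 G=5 C=3): Tm = 64.9 + 41·(8 − 16.4)/20 = 47.7°C ✓; 3' end ATG has 1 G/C ✓; GC 8/20 = 40.0%, outside 43.4–64.4% ✗; longest run = 3 ✓ — fails.

Primer 3 only.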